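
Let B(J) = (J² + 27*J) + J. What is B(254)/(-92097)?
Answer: -23876/30699 ≈ -0.77775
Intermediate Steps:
B(J) = J² + 28*J
B(254)/(-92097) = (254*(28 + 254))/(-92097) = (254*282)*(-1/92097) = 71628*(-1/92097) = -23876/30699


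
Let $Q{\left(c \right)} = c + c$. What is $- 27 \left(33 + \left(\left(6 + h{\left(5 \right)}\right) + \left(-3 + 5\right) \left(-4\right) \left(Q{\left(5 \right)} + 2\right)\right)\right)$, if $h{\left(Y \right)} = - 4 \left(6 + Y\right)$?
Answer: $2727$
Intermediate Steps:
$Q{\left(c \right)} = 2 c$
$h{\left(Y \right)} = -24 - 4 Y$
$- 27 \left(33 + \left(\left(6 + h{\left(5 \right)}\right) + \left(-3 + 5\right) \left(-4\right) \left(Q{\left(5 \right)} + 2\right)\right)\right) = - 27 \left(33 + \left(\left(6 - 44\right) + \left(-3 + 5\right) \left(-4\right) \left(2 \cdot 5 + 2\right)\right)\right) = - 27 \left(33 + \left(\left(6 - 44\right) + 2 \left(-4\right) \left(10 + 2\right)\right)\right) = - 27 \left(33 + \left(\left(6 - 44\right) - 96\right)\right) = - 27 \left(33 - 134\right) = \left(-27\right) \left(-101\right) = 2727$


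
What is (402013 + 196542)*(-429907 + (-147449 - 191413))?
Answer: -460150528795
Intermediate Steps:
(402013 + 196542)*(-429907 + (-147449 - 191413)) = 598555*(-429907 - 338862) = 598555*(-768769) = -460150528795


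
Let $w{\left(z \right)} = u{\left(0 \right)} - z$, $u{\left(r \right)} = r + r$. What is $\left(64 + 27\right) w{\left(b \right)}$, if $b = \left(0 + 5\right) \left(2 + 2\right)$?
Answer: $-1820$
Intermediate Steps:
$b = 20$ ($b = 5 \cdot 4 = 20$)
$u{\left(r \right)} = 2 r$
$w{\left(z \right)} = - z$ ($w{\left(z \right)} = 2 \cdot 0 - z = 0 - z = - z$)
$\left(64 + 27\right) w{\left(b \right)} = \left(64 + 27\right) \left(\left(-1\right) 20\right) = 91 \left(-20\right) = -1820$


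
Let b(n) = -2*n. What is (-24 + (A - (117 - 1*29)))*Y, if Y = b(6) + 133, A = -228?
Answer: -41140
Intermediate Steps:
Y = 121 (Y = -2*6 + 133 = -12 + 133 = 121)
(-24 + (A - (117 - 1*29)))*Y = (-24 + (-228 - (117 - 1*29)))*121 = (-24 + (-228 - (117 - 29)))*121 = (-24 + (-228 - 1*88))*121 = (-24 + (-228 - 88))*121 = (-24 - 316)*121 = -340*121 = -41140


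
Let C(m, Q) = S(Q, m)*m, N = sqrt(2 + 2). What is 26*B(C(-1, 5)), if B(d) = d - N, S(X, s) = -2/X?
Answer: -208/5 ≈ -41.600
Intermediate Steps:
N = 2 (N = sqrt(4) = 2)
C(m, Q) = -2*m/Q (C(m, Q) = (-2/Q)*m = -2*m/Q)
B(d) = -2 + d (B(d) = d - 1*2 = d - 2 = -2 + d)
26*B(C(-1, 5)) = 26*(-2 - 2*(-1)/5) = 26*(-2 - 2*(-1)*1/5) = 26*(-2 + 2/5) = 26*(-8/5) = -208/5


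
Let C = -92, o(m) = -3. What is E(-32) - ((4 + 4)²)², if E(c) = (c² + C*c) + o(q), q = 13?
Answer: -131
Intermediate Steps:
E(c) = -3 + c² - 92*c (E(c) = (c² - 92*c) - 3 = -3 + c² - 92*c)
E(-32) - ((4 + 4)²)² = (-3 + (-32)² - 92*(-32)) - ((4 + 4)²)² = (-3 + 1024 + 2944) - (8²)² = 3965 - 1*64² = 3965 - 1*4096 = 3965 - 4096 = -131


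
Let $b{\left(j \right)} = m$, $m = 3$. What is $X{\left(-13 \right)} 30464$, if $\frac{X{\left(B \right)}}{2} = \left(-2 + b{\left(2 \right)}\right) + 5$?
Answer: $365568$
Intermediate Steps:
$b{\left(j \right)} = 3$
$X{\left(B \right)} = 12$ ($X{\left(B \right)} = 2 \left(\left(-2 + 3\right) + 5\right) = 2 \left(1 + 5\right) = 2 \cdot 6 = 12$)
$X{\left(-13 \right)} 30464 = 12 \cdot 30464 = 365568$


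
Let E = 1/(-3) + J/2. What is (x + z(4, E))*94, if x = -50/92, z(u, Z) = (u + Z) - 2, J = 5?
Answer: 23500/69 ≈ 340.58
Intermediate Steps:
E = 13/6 (E = 1/(-3) + 5/2 = 1*(-⅓) + 5*(½) = -⅓ + 5/2 = 13/6 ≈ 2.1667)
z(u, Z) = -2 + Z + u (z(u, Z) = (Z + u) - 2 = -2 + Z + u)
x = -25/46 (x = -50*1/92 = -25/46 ≈ -0.54348)
(x + z(4, E))*94 = (-25/46 + (-2 + 13/6 + 4))*94 = (-25/46 + 25/6)*94 = (250/69)*94 = 23500/69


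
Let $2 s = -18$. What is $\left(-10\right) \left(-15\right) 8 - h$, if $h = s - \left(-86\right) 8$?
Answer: $521$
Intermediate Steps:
$s = -9$ ($s = \frac{1}{2} \left(-18\right) = -9$)
$h = 679$ ($h = -9 - \left(-86\right) 8 = -9 - -688 = -9 + 688 = 679$)
$\left(-10\right) \left(-15\right) 8 - h = \left(-10\right) \left(-15\right) 8 - 679 = 150 \cdot 8 - 679 = 1200 - 679 = 521$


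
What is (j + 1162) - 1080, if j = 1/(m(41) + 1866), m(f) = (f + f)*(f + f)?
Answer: 704381/8590 ≈ 82.000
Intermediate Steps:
m(f) = 4*f² (m(f) = (2*f)*(2*f) = 4*f²)
j = 1/8590 (j = 1/(4*41² + 1866) = 1/(4*1681 + 1866) = 1/(6724 + 1866) = 1/8590 ≈ 0.00011641)
(j + 1162) - 1080 = (1/8590 + 1162) - 1080 = 9981581/8590 - 1080 = 704381/8590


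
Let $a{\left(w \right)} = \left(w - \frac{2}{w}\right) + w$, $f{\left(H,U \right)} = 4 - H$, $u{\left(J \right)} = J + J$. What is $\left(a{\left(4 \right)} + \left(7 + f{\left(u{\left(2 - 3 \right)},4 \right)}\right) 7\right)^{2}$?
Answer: $\frac{38809}{4} \approx 9702.3$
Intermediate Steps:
$u{\left(J \right)} = 2 J$
$a{\left(w \right)} = - \frac{2}{w} + 2 w$
$\left(a{\left(4 \right)} + \left(7 + f{\left(u{\left(2 - 3 \right)},4 \right)}\right) 7\right)^{2} = \left(\left(- \frac{2}{4} + 2 \cdot 4\right) + \left(7 + \left(4 - 2 \left(2 - 3\right)\right)\right) 7\right)^{2} = \left(\left(\left(-2\right) \frac{1}{4} + 8\right) + \left(7 + \left(4 - 2 \left(2 - 3\right)\right)\right) 7\right)^{2} = \left(\left(- \frac{1}{2} + 8\right) + \left(7 + \left(4 - 2 \left(-1\right)\right)\right) 7\right)^{2} = \left(\frac{15}{2} + \left(7 + \left(4 - -2\right)\right) 7\right)^{2} = \left(\frac{15}{2} + \left(7 + \left(4 + 2\right)\right) 7\right)^{2} = \left(\frac{15}{2} + \left(7 + 6\right) 7\right)^{2} = \left(\frac{15}{2} + 13 \cdot 7\right)^{2} = \left(\frac{15}{2} + 91\right)^{2} = \left(\frac{197}{2}\right)^{2} = \frac{38809}{4}$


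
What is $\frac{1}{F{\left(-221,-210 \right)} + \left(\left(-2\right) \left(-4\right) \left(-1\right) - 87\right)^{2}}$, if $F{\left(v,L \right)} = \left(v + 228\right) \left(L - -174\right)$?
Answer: $\frac{1}{8773} \approx 0.00011399$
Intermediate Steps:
$F{\left(v,L \right)} = \left(174 + L\right) \left(228 + v\right)$ ($F{\left(v,L \right)} = \left(228 + v\right) \left(L + 174\right) = \left(228 + v\right) \left(174 + L\right) = \left(174 + L\right) \left(228 + v\right)$)
$\frac{1}{F{\left(-221,-210 \right)} + \left(\left(-2\right) \left(-4\right) \left(-1\right) - 87\right)^{2}} = \frac{1}{\left(39672 + 174 \left(-221\right) + 228 \left(-210\right) - -46410\right) + \left(\left(-2\right) \left(-4\right) \left(-1\right) - 87\right)^{2}} = \frac{1}{\left(39672 - 38454 - 47880 + 46410\right) + \left(8 \left(-1\right) - 87\right)^{2}} = \frac{1}{-252 + \left(-8 - 87\right)^{2}} = \frac{1}{-252 + \left(-95\right)^{2}} = \frac{1}{-252 + 9025} = \frac{1}{8773}$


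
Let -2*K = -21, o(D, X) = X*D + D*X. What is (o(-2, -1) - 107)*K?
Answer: -2163/2 ≈ -1081.5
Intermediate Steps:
o(D, X) = 2*D*X (o(D, X) = D*X + D*X = 2*D*X)
K = 21/2 (K = -1/2*(-21) = 21/2 ≈ 10.500)
(o(-2, -1) - 107)*K = (2*(-2)*(-1) - 107)*(21/2) = (4 - 107)*(21/2) = -103*21/2 = -2163/2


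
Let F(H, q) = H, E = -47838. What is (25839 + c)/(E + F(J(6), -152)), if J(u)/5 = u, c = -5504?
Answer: -245/576 ≈ -0.42535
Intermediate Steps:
J(u) = 5*u
(25839 + c)/(E + F(J(6), -152)) = (25839 - 5504)/(-47838 + 5*6) = 20335/(-47838 + 30) = 20335/(-47808) = 20335*(-1/47808) = -245/576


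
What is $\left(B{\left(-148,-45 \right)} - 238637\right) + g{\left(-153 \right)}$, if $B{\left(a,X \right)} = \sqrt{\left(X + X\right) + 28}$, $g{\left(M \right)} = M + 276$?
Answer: $-238514 + i \sqrt{62} \approx -2.3851 \cdot 10^{5} + 7.874 i$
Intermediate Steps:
$g{\left(M \right)} = 276 + M$
$B{\left(a,X \right)} = \sqrt{28 + 2 X}$ ($B{\left(a,X \right)} = \sqrt{2 X + 28} = \sqrt{28 + 2 X}$)
$\left(B{\left(-148,-45 \right)} - 238637\right) + g{\left(-153 \right)} = \left(\sqrt{28 + 2 \left(-45\right)} - 238637\right) + \left(276 - 153\right) = \left(\sqrt{28 - 90} - 238637\right) + 123 = \left(\sqrt{-62} - 238637\right) + 123 = \left(i \sqrt{62} - 238637\right) + 123 = \left(-238637 + i \sqrt{62}\right) + 123 = -238514 + i \sqrt{62}$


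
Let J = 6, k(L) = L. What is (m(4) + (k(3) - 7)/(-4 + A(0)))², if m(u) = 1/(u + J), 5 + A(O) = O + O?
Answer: 2401/8100 ≈ 0.29642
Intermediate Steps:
A(O) = -5 + 2*O (A(O) = -5 + (O + O) = -5 + 2*O)
m(u) = 1/(6 + u) (m(u) = 1/(u + 6) = 1/(6 + u))
(m(4) + (k(3) - 7)/(-4 + A(0)))² = (1/(6 + 4) + (3 - 7)/(-4 + (-5 + 2*0)))² = (1/10 - 4/(-4 + (-5 + 0)))² = (⅒ - 4/(-4 - 5))² = (⅒ - 4/(-9))² = (⅒ - 4*(-⅑))² = (⅒ + 4/9)² = (49/90)² = 2401/8100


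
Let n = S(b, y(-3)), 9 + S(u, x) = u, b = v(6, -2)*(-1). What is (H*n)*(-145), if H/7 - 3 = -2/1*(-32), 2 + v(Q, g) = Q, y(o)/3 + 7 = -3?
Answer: 884065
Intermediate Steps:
y(o) = -30 (y(o) = -21 + 3*(-3) = -21 - 9 = -30)
v(Q, g) = -2 + Q
b = -4 (b = (-2 + 6)*(-1) = 4*(-1) = -4)
H = 469 (H = 21 + 7*(-2/1*(-32)) = 21 + 7*(-2*1*(-32)) = 21 + 7*(-2*(-32)) = 21 + 7*64 = 21 + 448 = 469)
S(u, x) = -9 + u
n = -13 (n = -9 - 4 = -13)
(H*n)*(-145) = (469*(-13))*(-145) = -6097*(-145) = 884065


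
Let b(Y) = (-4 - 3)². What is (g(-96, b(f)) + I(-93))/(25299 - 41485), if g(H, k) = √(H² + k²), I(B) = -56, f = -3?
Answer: 28/8093 - √11617/16186 ≈ -0.0031992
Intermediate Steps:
b(Y) = 49 (b(Y) = (-7)² = 49)
(g(-96, b(f)) + I(-93))/(25299 - 41485) = (√((-96)² + 49²) - 56)/(25299 - 41485) = (√(9216 + 2401) - 56)/(-16186) = (√11617 - 56)*(-1/16186) = (-56 + √11617)*(-1/16186) = 28/8093 - √11617/16186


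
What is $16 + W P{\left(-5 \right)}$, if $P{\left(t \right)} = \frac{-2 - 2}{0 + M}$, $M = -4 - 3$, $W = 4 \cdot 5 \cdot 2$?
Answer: $\frac{272}{7} \approx 38.857$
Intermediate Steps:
$W = 40$ ($W = 20 \cdot 2 = 40$)
$M = -7$ ($M = -4 - 3 = -7$)
$P{\left(t \right)} = \frac{4}{7}$ ($P{\left(t \right)} = \frac{-2 - 2}{0 - 7} = - \frac{4}{-7} = \left(-4\right) \left(- \frac{1}{7}\right) = \frac{4}{7}$)
$16 + W P{\left(-5 \right)} = 16 + 40 \cdot \frac{4}{7} = 16 + \frac{160}{7} = \frac{272}{7}$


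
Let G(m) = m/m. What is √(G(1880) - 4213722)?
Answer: I*√4213721 ≈ 2052.7*I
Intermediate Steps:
G(m) = 1
√(G(1880) - 4213722) = √(1 - 4213722) = √(-4213721) = I*√4213721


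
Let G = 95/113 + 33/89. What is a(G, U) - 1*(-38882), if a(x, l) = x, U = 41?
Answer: 391048458/10057 ≈ 38883.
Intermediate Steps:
G = 12184/10057 (G = 95*(1/113) + 33*(1/89) = 95/113 + 33/89 = 12184/10057 ≈ 1.2115)
a(G, U) - 1*(-38882) = 12184/10057 - 1*(-38882) = 12184/10057 + 38882 = 391048458/10057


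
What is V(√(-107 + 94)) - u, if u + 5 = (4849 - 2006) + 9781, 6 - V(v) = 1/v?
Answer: -12613 + I*√13/13 ≈ -12613.0 + 0.27735*I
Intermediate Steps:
V(v) = 6 - 1/v
u = 12619 (u = -5 + ((4849 - 2006) + 9781) = -5 + (2843 + 9781) = -5 + 12624 = 12619)
V(√(-107 + 94)) - u = (6 - 1/(√(-107 + 94))) - 1*12619 = (6 - 1/(√(-13))) - 12619 = (6 - 1/(I*√13)) - 12619 = (6 - (-1)*I*√13/13) - 12619 = (6 + I*√13/13) - 12619 = -12613 + I*√13/13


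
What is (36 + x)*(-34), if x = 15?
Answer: -1734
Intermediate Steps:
(36 + x)*(-34) = (36 + 15)*(-34) = 51*(-34) = -1734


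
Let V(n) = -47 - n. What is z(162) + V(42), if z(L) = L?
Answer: 73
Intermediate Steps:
z(162) + V(42) = 162 + (-47 - 1*42) = 162 + (-47 - 42) = 162 - 89 = 73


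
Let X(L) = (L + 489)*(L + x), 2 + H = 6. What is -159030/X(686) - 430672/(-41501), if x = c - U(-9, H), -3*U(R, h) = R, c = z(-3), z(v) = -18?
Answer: 73889458/7262675 ≈ 10.174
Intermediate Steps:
H = 4 (H = -2 + 6 = 4)
c = -18
U(R, h) = -R/3
x = -21 (x = -18 - (-1)*(-9)/3 = -18 - 1*3 = -18 - 3 = -21)
X(L) = (-21 + L)*(489 + L) (X(L) = (L + 489)*(L - 21) = (489 + L)*(-21 + L) = (-21 + L)*(489 + L))
-159030/X(686) - 430672/(-41501) = -159030/(-10269 + 686**2 + 468*686) - 430672/(-41501) = -159030/(-10269 + 470596 + 321048) - 430672*(-1/41501) = -159030/781375 + 430672/41501 = -159030*1/781375 + 430672/41501 = -1674/8225 + 430672/41501 = 73889458/7262675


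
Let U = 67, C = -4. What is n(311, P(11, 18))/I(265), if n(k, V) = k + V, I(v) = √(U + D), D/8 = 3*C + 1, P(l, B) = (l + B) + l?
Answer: -117*I*√21/7 ≈ -76.594*I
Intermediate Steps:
P(l, B) = B + 2*l (P(l, B) = (B + l) + l = B + 2*l)
D = -88 (D = 8*(3*(-4) + 1) = 8*(-12 + 1) = 8*(-11) = -88)
I(v) = I*√21 (I(v) = √(67 - 88) = √(-21) = I*√21)
n(k, V) = V + k
n(311, P(11, 18))/I(265) = ((18 + 2*11) + 311)/((I*√21)) = ((18 + 22) + 311)*(-I*√21/21) = (40 + 311)*(-I*√21/21) = 351*(-I*√21/21) = -117*I*√21/7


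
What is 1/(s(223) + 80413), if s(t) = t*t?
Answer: 1/130142 ≈ 7.6839e-6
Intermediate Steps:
s(t) = t²
1/(s(223) + 80413) = 1/(223² + 80413) = 1/(49729 + 80413) = 1/130142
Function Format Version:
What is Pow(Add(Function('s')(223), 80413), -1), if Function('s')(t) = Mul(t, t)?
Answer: Rational(1, 130142) ≈ 7.6839e-6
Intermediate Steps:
Function('s')(t) = Pow(t, 2)
Pow(Add(Function('s')(223), 80413), -1) = Pow(Add(Pow(223, 2), 80413), -1) = Pow(Add(49729, 80413), -1) = Pow(130142, -1) = Rational(1, 130142)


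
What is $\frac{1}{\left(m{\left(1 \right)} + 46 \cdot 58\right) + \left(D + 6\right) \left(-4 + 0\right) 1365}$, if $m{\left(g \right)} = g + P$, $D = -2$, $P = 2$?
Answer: $- \frac{1}{19169} \approx -5.2168 \cdot 10^{-5}$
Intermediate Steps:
$m{\left(g \right)} = 2 + g$ ($m{\left(g \right)} = g + 2 = 2 + g$)
$\frac{1}{\left(m{\left(1 \right)} + 46 \cdot 58\right) + \left(D + 6\right) \left(-4 + 0\right) 1365} = \frac{1}{\left(\left(2 + 1\right) + 46 \cdot 58\right) + \left(-2 + 6\right) \left(-4 + 0\right) 1365} = \frac{1}{\left(3 + 2668\right) + 4 \left(-4\right) 1365} = \frac{1}{2671 - 21840} = \frac{1}{-19169} = - \frac{1}{19169}$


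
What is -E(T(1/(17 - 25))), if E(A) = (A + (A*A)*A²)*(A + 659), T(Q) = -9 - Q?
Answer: -131977086129/32768 ≈ -4.0276e+6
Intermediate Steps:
E(A) = (659 + A)*(A + A⁴) (E(A) = (A + A²*A²)*(659 + A) = (A + A⁴)*(659 + A) = (659 + A)*(A + A⁴))
-E(T(1/(17 - 25))) = -(-9 - 1/(17 - 25))*(659 + (-9 - 1/(17 - 25)) + (-9 - 1/(17 - 25))⁴ + 659*(-9 - 1/(17 - 25))³) = -(-9 - 1/(-8))*(659 + (-9 - 1/(-8)) + (-9 - 1/(-8))⁴ + 659*(-9 - 1/(-8))³) = -(-9 - 1*(-⅛))*(659 + (-9 - 1*(-⅛)) + (-9 - 1*(-⅛))⁴ + 659*(-9 - 1*(-⅛))³) = -(-9 + ⅛)*(659 + (-9 + ⅛) + (-9 + ⅛)⁴ + 659*(-9 + ⅛)³) = -(-71)*(659 - 71/8 + (-71/8)⁴ + 659*(-71/8)³)/8 = -(-71)*(659 - 71/8 + 25411681/4096 + 659*(-357911/512))/8 = -(-71)*(659 - 71/8 + 25411681/4096 - 235863349/512)/8 = -(-71)*(-1858832199)/(8*4096) = -1*131977086129/32768 = -131977086129/32768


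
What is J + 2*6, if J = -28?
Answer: -16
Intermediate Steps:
J + 2*6 = -28 + 2*6 = -28 + 12 = -16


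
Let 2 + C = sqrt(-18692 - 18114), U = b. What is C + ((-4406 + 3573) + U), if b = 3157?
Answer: 2322 + I*sqrt(36806) ≈ 2322.0 + 191.85*I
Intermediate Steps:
U = 3157
C = -2 + I*sqrt(36806) (C = -2 + sqrt(-18692 - 18114) = -2 + sqrt(-36806) = -2 + I*sqrt(36806) ≈ -2.0 + 191.85*I)
C + ((-4406 + 3573) + U) = (-2 + I*sqrt(36806)) + ((-4406 + 3573) + 3157) = (-2 + I*sqrt(36806)) + (-833 + 3157) = (-2 + I*sqrt(36806)) + 2324 = 2322 + I*sqrt(36806)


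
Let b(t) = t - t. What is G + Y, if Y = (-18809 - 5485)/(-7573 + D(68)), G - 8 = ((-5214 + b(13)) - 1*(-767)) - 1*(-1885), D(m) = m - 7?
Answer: -3193559/1252 ≈ -2550.8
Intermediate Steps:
b(t) = 0
D(m) = -7 + m
G = -2554 (G = 8 + (((-5214 + 0) - 1*(-767)) - 1*(-1885)) = 8 + ((-5214 + 767) + 1885) = 8 + (-4447 + 1885) = 8 - 2562 = -2554)
Y = 4049/1252 (Y = (-18809 - 5485)/(-7573 + (-7 + 68)) = -24294/(-7573 + 61) = -24294/(-7512) = -24294*(-1/7512) = 4049/1252 ≈ 3.2340)
G + Y = -2554 + 4049/1252 = -3193559/1252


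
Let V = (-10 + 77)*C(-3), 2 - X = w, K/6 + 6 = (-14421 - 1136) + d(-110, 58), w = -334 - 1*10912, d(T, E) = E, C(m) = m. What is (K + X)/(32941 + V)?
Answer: -40891/16370 ≈ -2.4979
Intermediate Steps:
w = -11246 (w = -334 - 10912 = -11246)
K = -93030 (K = -36 + 6*((-14421 - 1136) + 58) = -36 + 6*(-15557 + 58) = -36 + 6*(-15499) = -36 - 92994 = -93030)
X = 11248 (X = 2 - 1*(-11246) = 2 + 11246 = 11248)
V = -201 (V = (-10 + 77)*(-3) = 67*(-3) = -201)
(K + X)/(32941 + V) = (-93030 + 11248)/(32941 - 201) = -81782/32740 = -81782*1/32740 = -40891/16370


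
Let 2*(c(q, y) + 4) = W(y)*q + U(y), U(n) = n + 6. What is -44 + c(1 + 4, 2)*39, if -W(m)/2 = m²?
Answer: -824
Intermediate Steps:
W(m) = -2*m²
U(n) = 6 + n
c(q, y) = -1 + y/2 - q*y² (c(q, y) = -4 + ((-2*y²)*q + (6 + y))/2 = -4 + (-2*q*y² + (6 + y))/2 = -4 + (6 + y - 2*q*y²)/2 = -4 + (3 + y/2 - q*y²) = -1 + y/2 - q*y²)
-44 + c(1 + 4, 2)*39 = -44 + (-1 + (½)*2 - 1*(1 + 4)*2²)*39 = -44 + (-1 + 1 - 1*5*4)*39 = -44 + (-1 + 1 - 20)*39 = -44 - 20*39 = -44 - 780 = -824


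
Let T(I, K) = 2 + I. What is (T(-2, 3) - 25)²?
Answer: 625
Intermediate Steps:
(T(-2, 3) - 25)² = ((2 - 2) - 25)² = (0 - 25)² = (-25)² = 625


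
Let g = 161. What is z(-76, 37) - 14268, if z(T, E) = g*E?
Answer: -8311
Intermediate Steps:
z(T, E) = 161*E
z(-76, 37) - 14268 = 161*37 - 14268 = 5957 - 14268 = -8311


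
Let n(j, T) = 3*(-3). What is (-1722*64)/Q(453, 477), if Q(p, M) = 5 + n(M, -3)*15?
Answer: 55104/65 ≈ 847.75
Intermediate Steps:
n(j, T) = -9
Q(p, M) = -130 (Q(p, M) = 5 - 9*15 = 5 - 135 = -130)
(-1722*64)/Q(453, 477) = -1722*64/(-130) = -110208*(-1/130) = 55104/65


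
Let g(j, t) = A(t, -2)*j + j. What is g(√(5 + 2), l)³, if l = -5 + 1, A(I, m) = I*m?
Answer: 5103*√7 ≈ 13501.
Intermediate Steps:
l = -4
g(j, t) = j - 2*j*t (g(j, t) = (t*(-2))*j + j = (-2*t)*j + j = -2*j*t + j = j - 2*j*t)
g(√(5 + 2), l)³ = (√(5 + 2)*(1 - 2*(-4)))³ = (√7*(1 + 8))³ = (√7*9)³ = (9*√7)³ = 5103*√7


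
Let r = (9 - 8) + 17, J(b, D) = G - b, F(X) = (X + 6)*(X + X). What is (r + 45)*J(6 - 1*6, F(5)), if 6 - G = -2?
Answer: 504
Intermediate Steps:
G = 8 (G = 6 - 1*(-2) = 6 + 2 = 8)
F(X) = 2*X*(6 + X) (F(X) = (6 + X)*(2*X) = 2*X*(6 + X))
J(b, D) = 8 - b
r = 18 (r = 1 + 17 = 18)
(r + 45)*J(6 - 1*6, F(5)) = (18 + 45)*(8 - (6 - 1*6)) = 63*(8 - (6 - 6)) = 63*(8 - 1*0) = 63*(8 + 0) = 63*8 = 504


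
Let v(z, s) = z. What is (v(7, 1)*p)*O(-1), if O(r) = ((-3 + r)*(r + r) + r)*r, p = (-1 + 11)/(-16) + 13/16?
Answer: -147/16 ≈ -9.1875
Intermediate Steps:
p = 3/16 (p = 10*(-1/16) + 13*(1/16) = -5/8 + 13/16 = 3/16 ≈ 0.18750)
O(r) = r*(r + 2*r*(-3 + r)) (O(r) = ((-3 + r)*(2*r) + r)*r = (2*r*(-3 + r) + r)*r = (r + 2*r*(-3 + r))*r = r*(r + 2*r*(-3 + r)))
(v(7, 1)*p)*O(-1) = (7*(3/16))*((-1)**2*(-5 + 2*(-1))) = 21*(1*(-5 - 2))/16 = 21*(1*(-7))/16 = (21/16)*(-7) = -147/16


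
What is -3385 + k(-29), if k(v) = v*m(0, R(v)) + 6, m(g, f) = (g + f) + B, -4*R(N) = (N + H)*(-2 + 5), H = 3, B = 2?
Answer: -8005/2 ≈ -4002.5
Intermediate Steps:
R(N) = -9/4 - 3*N/4 (R(N) = -(N + 3)*(-2 + 5)/4 = -(3 + N)*3/4 = -(9 + 3*N)/4 = -9/4 - 3*N/4)
m(g, f) = 2 + f + g (m(g, f) = (g + f) + 2 = (f + g) + 2 = 2 + f + g)
k(v) = 6 + v*(-1/4 - 3*v/4) (k(v) = v*(2 + (-9/4 - 3*v/4) + 0) + 6 = v*(-1/4 - 3*v/4) + 6 = 6 + v*(-1/4 - 3*v/4))
-3385 + k(-29) = -3385 + (6 - 1/4*(-29)*(1 + 3*(-29))) = -3385 + (6 - 1/4*(-29)*(1 - 87)) = -3385 + (6 - 1/4*(-29)*(-86)) = -3385 + (6 - 1247/2) = -3385 - 1235/2 = -8005/2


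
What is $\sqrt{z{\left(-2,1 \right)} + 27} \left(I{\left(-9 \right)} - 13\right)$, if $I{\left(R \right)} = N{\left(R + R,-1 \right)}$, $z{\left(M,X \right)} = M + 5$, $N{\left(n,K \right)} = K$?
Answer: $- 14 \sqrt{30} \approx -76.681$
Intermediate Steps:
$z{\left(M,X \right)} = 5 + M$
$I{\left(R \right)} = -1$
$\sqrt{z{\left(-2,1 \right)} + 27} \left(I{\left(-9 \right)} - 13\right) = \sqrt{\left(5 - 2\right) + 27} \left(-1 - 13\right) = \sqrt{3 + 27} \left(-14\right) = \sqrt{30} \left(-14\right) = - 14 \sqrt{30}$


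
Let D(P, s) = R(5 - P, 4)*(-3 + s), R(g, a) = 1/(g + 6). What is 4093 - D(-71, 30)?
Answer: 335599/82 ≈ 4092.7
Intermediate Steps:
R(g, a) = 1/(6 + g)
D(P, s) = (-3 + s)/(11 - P) (D(P, s) = (-3 + s)/(6 + (5 - P)) = (-3 + s)/(11 - P))
4093 - D(-71, 30) = 4093 - (3 - 1*30)/(-11 - 71) = 4093 - (3 - 30)/(-82) = 4093 - (-1)*(-27)/82 = 4093 - 1*27/82 = 4093 - 27/82 = 335599/82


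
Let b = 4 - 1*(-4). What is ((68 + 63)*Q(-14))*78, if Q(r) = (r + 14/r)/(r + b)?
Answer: 25545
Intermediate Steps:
b = 8 (b = 4 + 4 = 8)
Q(r) = (r + 14/r)/(8 + r) (Q(r) = (r + 14/r)/(r + 8) = (r + 14/r)/(8 + r))
((68 + 63)*Q(-14))*78 = ((68 + 63)*((14 + (-14)²)/((-14)*(8 - 14))))*78 = (131*(-1/14*(14 + 196)/(-6)))*78 = (131*(-1/14*(-⅙)*210))*78 = (131*(5/2))*78 = (655/2)*78 = 25545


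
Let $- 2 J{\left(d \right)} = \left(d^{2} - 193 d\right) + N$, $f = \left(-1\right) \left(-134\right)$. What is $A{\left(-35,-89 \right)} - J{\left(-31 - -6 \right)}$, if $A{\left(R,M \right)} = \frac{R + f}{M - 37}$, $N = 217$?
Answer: $\frac{19829}{7} \approx 2832.7$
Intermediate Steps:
$f = 134$
$A{\left(R,M \right)} = \frac{134 + R}{-37 + M}$ ($A{\left(R,M \right)} = \frac{R + 134}{M - 37} = \frac{134 + R}{-37 + M}$)
$J{\left(d \right)} = - \frac{217}{2} - \frac{d^{2}}{2} + \frac{193 d}{2}$ ($J{\left(d \right)} = - \frac{\left(d^{2} - 193 d\right) + 217}{2} = - \frac{217 + d^{2} - 193 d}{2} = - \frac{217}{2} - \frac{d^{2}}{2} + \frac{193 d}{2}$)
$A{\left(-35,-89 \right)} - J{\left(-31 - -6 \right)} = \frac{134 - 35}{-37 - 89} - \left(- \frac{217}{2} - \frac{\left(-31 - -6\right)^{2}}{2} + \frac{193 \left(-31 - -6\right)}{2}\right) = \frac{1}{-126} \cdot 99 - \left(- \frac{217}{2} - \frac{\left(-31 + 6\right)^{2}}{2} + \frac{193 \left(-31 + 6\right)}{2}\right) = \left(- \frac{1}{126}\right) 99 - \left(- \frac{217}{2} - \frac{\left(-25\right)^{2}}{2} + \frac{193}{2} \left(-25\right)\right) = - \frac{11}{14} - \left(- \frac{217}{2} - \frac{625}{2} - \frac{4825}{2}\right) = - \frac{11}{14} - - \frac{5667}{2} = - \frac{11}{14} + \frac{5667}{2} = \frac{19829}{7}$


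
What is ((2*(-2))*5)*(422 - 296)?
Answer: -2520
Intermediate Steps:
((2*(-2))*5)*(422 - 296) = -4*5*126 = -20*126 = -2520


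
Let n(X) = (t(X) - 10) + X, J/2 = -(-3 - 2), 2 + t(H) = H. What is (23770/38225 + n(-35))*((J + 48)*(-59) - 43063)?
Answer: 5783998392/1529 ≈ 3.7829e+6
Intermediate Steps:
t(H) = -2 + H
J = 10 (J = 2*(-(-3 - 2)) = 2*(-1*(-5)) = 2*5 = 10)
n(X) = -12 + 2*X (n(X) = ((-2 + X) - 10) + X = (-12 + X) + X = -12 + 2*X)
(23770/38225 + n(-35))*((J + 48)*(-59) - 43063) = (23770/38225 + (-12 + 2*(-35)))*((10 + 48)*(-59) - 43063) = (23770*(1/38225) + (-12 - 70))*(58*(-59) - 43063) = (4754/7645 - 82)*(-3422 - 43063) = -622136/7645*(-46485) = 5783998392/1529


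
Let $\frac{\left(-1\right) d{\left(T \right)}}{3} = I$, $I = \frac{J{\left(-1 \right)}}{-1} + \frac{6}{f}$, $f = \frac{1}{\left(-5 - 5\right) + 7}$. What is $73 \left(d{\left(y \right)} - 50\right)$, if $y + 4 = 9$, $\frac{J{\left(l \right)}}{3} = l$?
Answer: $-365$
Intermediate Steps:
$J{\left(l \right)} = 3 l$
$f = - \frac{1}{3}$ ($f = \frac{1}{-10 + 7} = \frac{1}{-3} = - \frac{1}{3} \approx -0.33333$)
$y = 5$ ($y = -4 + 9 = 5$)
$I = -15$ ($I = \frac{3 \left(-1\right)}{-1} + \frac{6}{- \frac{1}{3}} = \left(-3\right) \left(-1\right) + 6 \left(-3\right) = 3 - 18 = -15$)
$d{\left(T \right)} = 45$ ($d{\left(T \right)} = \left(-3\right) \left(-15\right) = 45$)
$73 \left(d{\left(y \right)} - 50\right) = 73 \left(45 - 50\right) = 73 \left(-5\right) = -365$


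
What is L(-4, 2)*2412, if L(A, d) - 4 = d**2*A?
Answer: -28944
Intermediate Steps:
L(A, d) = 4 + A*d**2 (L(A, d) = 4 + d**2*A = 4 + A*d**2)
L(-4, 2)*2412 = (4 - 4*2**2)*2412 = (4 - 4*4)*2412 = (4 - 16)*2412 = -12*2412 = -28944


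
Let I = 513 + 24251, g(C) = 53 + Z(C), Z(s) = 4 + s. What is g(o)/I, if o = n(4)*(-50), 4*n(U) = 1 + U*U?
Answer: -311/49528 ≈ -0.0062793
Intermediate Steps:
n(U) = ¼ + U²/4 (n(U) = (1 + U*U)/4 = (1 + U²)/4 = ¼ + U²/4)
o = -425/2 (o = (¼ + (¼)*4²)*(-50) = (¼ + (¼)*16)*(-50) = (¼ + 4)*(-50) = (17/4)*(-50) = -425/2 ≈ -212.50)
g(C) = 57 + C (g(C) = 53 + (4 + C) = 57 + C)
I = 24764
g(o)/I = (57 - 425/2)/24764 = -311/2*1/24764 = -311/49528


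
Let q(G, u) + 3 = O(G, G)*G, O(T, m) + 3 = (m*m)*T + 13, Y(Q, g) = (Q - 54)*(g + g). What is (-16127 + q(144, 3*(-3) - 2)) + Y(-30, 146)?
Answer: 429942478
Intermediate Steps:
Y(Q, g) = 2*g*(-54 + Q) (Y(Q, g) = (-54 + Q)*(2*g) = 2*g*(-54 + Q))
O(T, m) = 10 + T*m² (O(T, m) = -3 + ((m*m)*T + 13) = -3 + (m²*T + 13) = -3 + (T*m² + 13) = -3 + (13 + T*m²) = 10 + T*m²)
q(G, u) = -3 + G*(10 + G³) (q(G, u) = -3 + (10 + G*G²)*G = -3 + (10 + G³)*G = -3 + G*(10 + G³))
(-16127 + q(144, 3*(-3) - 2)) + Y(-30, 146) = (-16127 + (-3 + 144*(10 + 144³))) + 2*146*(-54 - 30) = (-16127 + (-3 + 144*(10 + 2985984))) + 2*146*(-84) = (-16127 + (-3 + 144*2985994)) - 24528 = (-16127 + (-3 + 429983136)) - 24528 = (-16127 + 429983133) - 24528 = 429967006 - 24528 = 429942478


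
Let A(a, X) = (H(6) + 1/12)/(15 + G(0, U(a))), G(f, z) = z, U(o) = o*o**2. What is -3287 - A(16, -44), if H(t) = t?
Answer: -162154357/49332 ≈ -3287.0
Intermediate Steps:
U(o) = o**3
A(a, X) = 73/(12*(15 + a**3)) (A(a, X) = (6 + 1/12)/(15 + a**3) = 73/(12*(15 + a**3)))
-3287 - A(16, -44) = -3287 - 73/(12*(15 + 16**3)) = -3287 - 73/(12*(15 + 4096)) = -3287 - 73/(12*4111) = -3287 - 1*73/49332 = -3287 - 73/49332 = -162154357/49332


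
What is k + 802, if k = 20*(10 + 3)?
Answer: 1062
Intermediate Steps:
k = 260 (k = 20*13 = 260)
k + 802 = 260 + 802 = 1062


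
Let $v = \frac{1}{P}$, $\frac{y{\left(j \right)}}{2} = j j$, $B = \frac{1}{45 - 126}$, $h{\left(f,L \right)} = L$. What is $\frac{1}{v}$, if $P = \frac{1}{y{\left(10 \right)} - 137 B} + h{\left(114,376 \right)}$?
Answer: $\frac{6142793}{16337} \approx 376.0$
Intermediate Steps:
$B = - \frac{1}{81}$ ($B = \frac{1}{-81} = - \frac{1}{81} \approx -0.012346$)
$y{\left(j \right)} = 2 j^{2}$ ($y{\left(j \right)} = 2 j j = 2 j^{2}$)
$P = \frac{6142793}{16337}$ ($P = \frac{1}{2 \cdot 10^{2} - - \frac{137}{81}} + 376 = \frac{1}{2 \cdot 100 + \frac{137}{81}} + 376 = \frac{1}{200 + \frac{137}{81}} + 376 = \frac{1}{\frac{16337}{81}} + 376 = \frac{81}{16337} + 376 = \frac{6142793}{16337} \approx 376.0$)
$v = \frac{16337}{6142793}$ ($v = \frac{1}{\frac{6142793}{16337}} = \frac{16337}{6142793} \approx 0.0026595$)
$\frac{1}{v} = \frac{1}{\frac{16337}{6142793}} = \frac{6142793}{16337}$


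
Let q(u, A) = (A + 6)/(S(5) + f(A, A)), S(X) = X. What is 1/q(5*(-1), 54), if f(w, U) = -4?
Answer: 1/60 ≈ 0.016667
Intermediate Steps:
q(u, A) = 6 + A (q(u, A) = (A + 6)/(5 - 4) = (6 + A)/1 = (6 + A)*1 = 6 + A)
1/q(5*(-1), 54) = 1/(6 + 54) = 1/60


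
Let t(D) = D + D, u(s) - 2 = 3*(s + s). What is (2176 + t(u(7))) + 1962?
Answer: 4226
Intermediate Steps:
u(s) = 2 + 6*s (u(s) = 2 + 3*(s + s) = 2 + 3*(2*s) = 2 + 6*s)
t(D) = 2*D
(2176 + t(u(7))) + 1962 = (2176 + 2*(2 + 6*7)) + 1962 = (2176 + 2*(2 + 42)) + 1962 = (2176 + 2*44) + 1962 = (2176 + 88) + 1962 = 2264 + 1962 = 4226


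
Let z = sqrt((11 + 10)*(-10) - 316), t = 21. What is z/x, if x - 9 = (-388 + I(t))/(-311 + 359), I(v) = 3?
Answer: 48*I*sqrt(526)/47 ≈ 23.423*I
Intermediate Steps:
x = 47/48 (x = 9 + (-388 + 3)/(-311 + 359) = 9 - 385/48 = 47/48 ≈ 0.97917)
z = I*sqrt(526) (z = sqrt(21*(-10) - 316) = sqrt(-210 - 316) = sqrt(-526) = I*sqrt(526) ≈ 22.935*I)
z/x = (I*sqrt(526))/(47/48) = (I*sqrt(526))*(48/47) = 48*I*sqrt(526)/47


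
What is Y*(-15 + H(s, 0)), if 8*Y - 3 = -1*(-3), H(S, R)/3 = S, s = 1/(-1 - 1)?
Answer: -99/8 ≈ -12.375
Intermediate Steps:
s = -1/2 (s = 1/(-2) = -1/2 ≈ -0.50000)
H(S, R) = 3*S
Y = 3/4 (Y = 3/8 + (-1*(-3))/8 = 3/8 + (1/8)*3 = 3/8 + 3/8 = 3/4 ≈ 0.75000)
Y*(-15 + H(s, 0)) = 3*(-15 + 3*(-1/2))/4 = 3*(-15 - 3/2)/4 = (3/4)*(-33/2) = -99/8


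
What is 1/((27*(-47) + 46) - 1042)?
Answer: -1/2265 ≈ -0.00044150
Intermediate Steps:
1/((27*(-47) + 46) - 1042) = 1/((-1269 + 46) - 1042) = 1/(-1223 - 1042) = 1/(-2265) = -1/2265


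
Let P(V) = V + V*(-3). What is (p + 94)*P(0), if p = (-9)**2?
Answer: 0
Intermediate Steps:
P(V) = -2*V (P(V) = V - 3*V = -2*V)
p = 81
(p + 94)*P(0) = (81 + 94)*(-2*0) = 175*0 = 0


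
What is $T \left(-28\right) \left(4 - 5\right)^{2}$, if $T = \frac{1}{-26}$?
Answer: $\frac{14}{13} \approx 1.0769$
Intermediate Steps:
$T = - \frac{1}{26} \approx -0.038462$
$T \left(-28\right) \left(4 - 5\right)^{2} = \left(- \frac{1}{26}\right) \left(-28\right) \left(4 - 5\right)^{2} = \frac{14 \left(-1\right)^{2}}{13} = \frac{14}{13} \cdot 1 = \frac{14}{13}$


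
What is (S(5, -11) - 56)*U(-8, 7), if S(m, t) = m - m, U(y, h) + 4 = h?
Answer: -168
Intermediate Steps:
U(y, h) = -4 + h
S(m, t) = 0
(S(5, -11) - 56)*U(-8, 7) = (0 - 56)*(-4 + 7) = -56*3 = -168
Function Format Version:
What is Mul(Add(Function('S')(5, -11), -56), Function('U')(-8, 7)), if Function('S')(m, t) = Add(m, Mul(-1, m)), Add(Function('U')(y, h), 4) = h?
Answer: -168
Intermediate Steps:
Function('U')(y, h) = Add(-4, h)
Function('S')(m, t) = 0
Mul(Add(Function('S')(5, -11), -56), Function('U')(-8, 7)) = Mul(Add(0, -56), Add(-4, 7)) = Mul(-56, 3) = -168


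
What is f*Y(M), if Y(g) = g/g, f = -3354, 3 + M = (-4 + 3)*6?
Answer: -3354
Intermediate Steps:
M = -9 (M = -3 + (-4 + 3)*6 = -3 - 1*6 = -3 - 6 = -9)
Y(g) = 1
f*Y(M) = -3354*1 = -3354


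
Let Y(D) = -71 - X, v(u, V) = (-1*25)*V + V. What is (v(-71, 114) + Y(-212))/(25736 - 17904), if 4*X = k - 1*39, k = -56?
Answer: -11133/31328 ≈ -0.35537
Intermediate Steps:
X = -95/4 (X = (-56 - 1*39)/4 = (-56 - 39)/4 = (¼)*(-95) = -95/4 ≈ -23.750)
v(u, V) = -24*V (v(u, V) = -25*V + V = -24*V)
Y(D) = -189/4 (Y(D) = -71 - 1*(-95/4) = -71 + 95/4 = -189/4)
(v(-71, 114) + Y(-212))/(25736 - 17904) = (-24*114 - 189/4)/(25736 - 17904) = (-2736 - 189/4)/7832 = -11133/4*1/7832 = -11133/31328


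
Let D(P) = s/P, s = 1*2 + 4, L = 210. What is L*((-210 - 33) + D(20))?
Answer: -50967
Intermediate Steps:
s = 6 (s = 2 + 4 = 6)
D(P) = 6/P
L*((-210 - 33) + D(20)) = 210*((-210 - 33) + 6/20) = 210*(-243 + 6*(1/20)) = 210*(-243 + 3/10) = 210*(-2427/10) = -50967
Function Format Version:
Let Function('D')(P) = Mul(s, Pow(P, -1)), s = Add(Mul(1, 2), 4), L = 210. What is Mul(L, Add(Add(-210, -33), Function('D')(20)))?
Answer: -50967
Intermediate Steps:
s = 6 (s = Add(2, 4) = 6)
Function('D')(P) = Mul(6, Pow(P, -1))
Mul(L, Add(Add(-210, -33), Function('D')(20))) = Mul(210, Add(Add(-210, -33), Mul(6, Pow(20, -1)))) = Mul(210, Add(-243, Mul(6, Rational(1, 20)))) = Mul(210, Add(-243, Rational(3, 10))) = Mul(210, Rational(-2427, 10)) = -50967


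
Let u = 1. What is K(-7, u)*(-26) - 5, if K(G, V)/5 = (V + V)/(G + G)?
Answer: 95/7 ≈ 13.571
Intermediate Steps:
K(G, V) = 5*V/G (K(G, V) = 5*((V + V)/(G + G)) = 5*((2*V)/((2*G))) = 5*((2*V)*(1/(2*G))) = 5*(V/G) = 5*V/G)
K(-7, u)*(-26) - 5 = (5*1/(-7))*(-26) - 5 = (5*1*(-⅐))*(-26) - 5 = -5/7*(-26) - 5 = 130/7 - 5 = 95/7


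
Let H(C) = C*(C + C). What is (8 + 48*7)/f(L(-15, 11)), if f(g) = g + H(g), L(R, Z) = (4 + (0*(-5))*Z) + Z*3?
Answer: 344/2775 ≈ 0.12396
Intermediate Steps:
H(C) = 2*C² (H(C) = C*(2*C) = 2*C²)
L(R, Z) = 4 + 3*Z (L(R, Z) = (4 + 0*Z) + 3*Z = (4 + 0) + 3*Z = 4 + 3*Z)
f(g) = g + 2*g²
(8 + 48*7)/f(L(-15, 11)) = (8 + 48*7)/(((4 + 3*11)*(1 + 2*(4 + 3*11)))) = (8 + 336)/(((4 + 33)*(1 + 2*(4 + 33)))) = 344/((37*(1 + 2*37))) = 344/((37*(1 + 74))) = 344/((37*75)) = 344/2775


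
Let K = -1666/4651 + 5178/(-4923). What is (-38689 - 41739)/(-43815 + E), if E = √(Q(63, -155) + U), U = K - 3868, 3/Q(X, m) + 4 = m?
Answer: 712739584901531430/388282039296594913 + 40214*I*√633152677461302807373/388282039296594913 ≈ 1.8356 + 0.0026061*I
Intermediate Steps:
Q(X, m) = 3/(-4 + m)
K = -10761532/7632291 (K = -1666*1/4651 + 5178*(-1/4923) = -1666/4651 - 1726/1641 = -10761532/7632291 ≈ -1.4100)
U = -29532463120/7632291 (U = -10761532/7632291 - 3868 = -29532463120/7632291 ≈ -3869.4)
E = I*√633152677461302807373/404511423 (E = √(3/(-4 - 155) - 29532463120/7632291) = √(3/(-159) - 29532463120/7632291) = √(3*(-1/159) - 29532463120/7632291) = √(-1/53 - 29532463120/7632291) = √(-1565228177651/404511423) = I*√633152677461302807373/404511423 ≈ 62.205*I)
(-38689 - 41739)/(-43815 + E) = (-38689 - 41739)/(-43815 + I*√633152677461302807373/404511423) = -80428/(-43815 + I*√633152677461302807373/404511423)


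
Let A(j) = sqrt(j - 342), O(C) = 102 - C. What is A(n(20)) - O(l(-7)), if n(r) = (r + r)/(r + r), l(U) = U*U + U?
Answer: -60 + I*sqrt(341) ≈ -60.0 + 18.466*I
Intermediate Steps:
l(U) = U + U**2 (l(U) = U**2 + U = U + U**2)
n(r) = 1 (n(r) = (2*r)/((2*r)) = (2*r)*(1/(2*r)) = 1)
A(j) = sqrt(-342 + j)
A(n(20)) - O(l(-7)) = sqrt(-342 + 1) - (102 - (-7)*(1 - 7)) = sqrt(-341) - (102 - (-7)*(-6)) = I*sqrt(341) - (102 - 1*42) = I*sqrt(341) - (102 - 42) = I*sqrt(341) - 1*60 = I*sqrt(341) - 60 = -60 + I*sqrt(341)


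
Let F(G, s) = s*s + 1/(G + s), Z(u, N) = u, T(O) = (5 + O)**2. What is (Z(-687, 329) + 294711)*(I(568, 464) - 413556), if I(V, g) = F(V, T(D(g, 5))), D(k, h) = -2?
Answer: -70146797557776/577 ≈ -1.2157e+11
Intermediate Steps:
F(G, s) = s**2 + 1/(G + s)
I(V, g) = (730 + 81*V)/(9 + V) (I(V, g) = (1 + ((5 - 2)**2)**3 + V*((5 - 2)**2)**2)/(V + (5 - 2)**2) = (1 + (3**2)**3 + V*(3**2)**2)/(V + 3**2) = (1 + 9**3 + V*9**2)/(V + 9) = (1 + 729 + V*81)/(9 + V) = (1 + 729 + 81*V)/(9 + V) = (730 + 81*V)/(9 + V))
(Z(-687, 329) + 294711)*(I(568, 464) - 413556) = (-687 + 294711)*((730 + 81*568)/(9 + 568) - 413556) = 294024*((730 + 46008)/577 - 413556) = 294024*((1/577)*46738 - 413556) = 294024*(46738/577 - 413556) = 294024*(-238575074/577) = -70146797557776/577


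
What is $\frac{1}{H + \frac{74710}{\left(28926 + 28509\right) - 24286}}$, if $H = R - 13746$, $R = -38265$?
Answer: $- \frac{33149}{1724037929} \approx -1.9228 \cdot 10^{-5}$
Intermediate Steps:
$H = -52011$ ($H = -38265 - 13746 = -52011$)
$\frac{1}{H + \frac{74710}{\left(28926 + 28509\right) - 24286}} = \frac{1}{-52011 + \frac{74710}{\left(28926 + 28509\right) - 24286}} = \frac{1}{-52011 + \frac{74710}{57435 - 24286}} = \frac{1}{-52011 + \frac{74710}{33149}} = \frac{1}{- \frac{1724037929}{33149}} = - \frac{33149}{1724037929}$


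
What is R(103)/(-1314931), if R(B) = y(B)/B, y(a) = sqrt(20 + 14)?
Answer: -sqrt(34)/135437893 ≈ -4.3053e-8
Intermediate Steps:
y(a) = sqrt(34)
R(B) = sqrt(34)/B
R(103)/(-1314931) = (sqrt(34)/103)/(-1314931) = (sqrt(34)*(1/103))*(-1/1314931) = (sqrt(34)/103)*(-1/1314931) = -sqrt(34)/135437893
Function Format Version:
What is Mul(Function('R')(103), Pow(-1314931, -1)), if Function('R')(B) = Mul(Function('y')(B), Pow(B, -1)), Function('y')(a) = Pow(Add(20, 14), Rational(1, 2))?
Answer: Mul(Rational(-1, 135437893), Pow(34, Rational(1, 2))) ≈ -4.3053e-8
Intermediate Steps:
Function('y')(a) = Pow(34, Rational(1, 2))
Function('R')(B) = Mul(Pow(34, Rational(1, 2)), Pow(B, -1))
Mul(Function('R')(103), Pow(-1314931, -1)) = Mul(Mul(Pow(34, Rational(1, 2)), Pow(103, -1)), Pow(-1314931, -1)) = Mul(Mul(Pow(34, Rational(1, 2)), Rational(1, 103)), Rational(-1, 1314931)) = Mul(Mul(Rational(1, 103), Pow(34, Rational(1, 2))), Rational(-1, 1314931)) = Mul(Rational(-1, 135437893), Pow(34, Rational(1, 2)))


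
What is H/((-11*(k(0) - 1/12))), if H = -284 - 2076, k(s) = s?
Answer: -28320/11 ≈ -2574.5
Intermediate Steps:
H = -2360
H/((-11*(k(0) - 1/12))) = -2360*(-1/(11*(0 - 1/12))) = -2360/((-11*(-1/12))) = -2360/11/12 = -2360*12/11 = -28320/11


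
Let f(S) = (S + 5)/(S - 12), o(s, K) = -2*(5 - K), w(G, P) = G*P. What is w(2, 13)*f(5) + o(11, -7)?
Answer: -428/7 ≈ -61.143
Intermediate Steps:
o(s, K) = -10 + 2*K
f(S) = (5 + S)/(-12 + S)
w(2, 13)*f(5) + o(11, -7) = (2*13)*((5 + 5)/(-12 + 5)) + (-10 + 2*(-7)) = 26*(10/(-7)) + (-10 - 14) = 26*(-⅐*10) - 24 = 26*(-10/7) - 24 = -260/7 - 24 = -428/7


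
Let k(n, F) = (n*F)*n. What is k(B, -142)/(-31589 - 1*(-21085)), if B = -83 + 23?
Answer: 63900/1313 ≈ 48.667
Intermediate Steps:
B = -60
k(n, F) = F*n² (k(n, F) = (F*n)*n = F*n²)
k(B, -142)/(-31589 - 1*(-21085)) = (-142*(-60)²)/(-31589 - 1*(-21085)) = (-142*3600)/(-31589 + 21085) = -511200/(-10504) = -511200*(-1/10504) = 63900/1313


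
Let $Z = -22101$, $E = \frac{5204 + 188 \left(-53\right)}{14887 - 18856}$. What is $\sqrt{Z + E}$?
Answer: $\frac{i \sqrt{87714109}}{63} \approx 148.66 i$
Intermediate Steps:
$E = \frac{680}{567}$ ($E = \frac{5204 - 9964}{-3969} = \left(-4760\right) \left(- \frac{1}{3969}\right) = \frac{680}{567} \approx 1.1993$)
$\sqrt{Z + E} = \sqrt{-22101 + \frac{680}{567}} = \sqrt{- \frac{12530587}{567}} = \frac{i \sqrt{87714109}}{63}$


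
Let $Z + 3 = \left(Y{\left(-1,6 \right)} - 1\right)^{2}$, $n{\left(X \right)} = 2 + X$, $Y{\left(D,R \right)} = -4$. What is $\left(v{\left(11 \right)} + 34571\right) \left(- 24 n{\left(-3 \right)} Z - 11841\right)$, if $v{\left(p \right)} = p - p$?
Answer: $-391101723$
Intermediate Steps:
$Z = 22$ ($Z = -3 + \left(-4 - 1\right)^{2} = -3 + \left(-5\right)^{2} = -3 + 25 = 22$)
$v{\left(p \right)} = 0$
$\left(v{\left(11 \right)} + 34571\right) \left(- 24 n{\left(-3 \right)} Z - 11841\right) = \left(0 + 34571\right) \left(- 24 \left(2 - 3\right) 22 - 11841\right) = 34571 \left(\left(-24\right) \left(-1\right) 22 - 11841\right) = 34571 \left(24 \cdot 22 - 11841\right) = 34571 \left(528 - 11841\right) = 34571 \left(-11313\right) = -391101723$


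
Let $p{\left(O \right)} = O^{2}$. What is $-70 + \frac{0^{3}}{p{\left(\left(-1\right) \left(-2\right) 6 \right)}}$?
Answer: $-70$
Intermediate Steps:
$-70 + \frac{0^{3}}{p{\left(\left(-1\right) \left(-2\right) 6 \right)}} = -70 + \frac{0^{3}}{\left(\left(-1\right) \left(-2\right) 6\right)^{2}} = -70 + \frac{1}{\left(2 \cdot 6\right)^{2}} \cdot 0 = -70 + \frac{1}{12^{2}} \cdot 0 = -70 + \frac{1}{144} \cdot 0 = -70 + 0 = -70$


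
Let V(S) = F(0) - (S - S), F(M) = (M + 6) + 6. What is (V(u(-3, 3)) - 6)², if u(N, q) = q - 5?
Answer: 36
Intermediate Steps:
u(N, q) = -5 + q
F(M) = 12 + M (F(M) = (6 + M) + 6 = 12 + M)
V(S) = 12 (V(S) = (12 + 0) - (S - S) = 12 - 1*0 = 12 + 0 = 12)
(V(u(-3, 3)) - 6)² = (12 - 6)² = 6² = 36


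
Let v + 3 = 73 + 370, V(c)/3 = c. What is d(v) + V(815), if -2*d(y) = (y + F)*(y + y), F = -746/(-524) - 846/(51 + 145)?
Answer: -1218854025/6419 ≈ -1.8988e+5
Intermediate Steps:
V(c) = 3*c
F = -18568/6419 (F = -746*(-1/524) - 846/196 = 373/262 - 846*1/196 = 373/262 - 423/98 = -18568/6419 ≈ -2.8927)
v = 440 (v = -3 + (73 + 370) = -3 + 443 = 440)
d(y) = -y*(-18568/6419 + y) (d(y) = -(y - 18568/6419)*(y + y)/2 = -(-18568/6419 + y)*2*y/2 = -y*(-18568/6419 + y))
d(v) + V(815) = (1/6419)*440*(18568 - 6419*440) + 3*815 = (1/6419)*440*(18568 - 2824360) + 2445 = (1/6419)*440*(-2805792) + 2445 = -1234548480/6419 + 2445 = -1218854025/6419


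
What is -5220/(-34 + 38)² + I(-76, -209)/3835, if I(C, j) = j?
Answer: -5005511/15340 ≈ -326.30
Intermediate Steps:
-5220/(-34 + 38)² + I(-76, -209)/3835 = -5220/(-34 + 38)² - 209/3835 = -5220/(4²) - 209*1/3835 = -5220/16 - 209/3835 = -5220*1/16 - 209/3835 = -1305/4 - 209/3835 = -5005511/15340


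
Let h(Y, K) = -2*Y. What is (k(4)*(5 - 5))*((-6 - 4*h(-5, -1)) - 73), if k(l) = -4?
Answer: 0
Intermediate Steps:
(k(4)*(5 - 5))*((-6 - 4*h(-5, -1)) - 73) = (-4*(5 - 5))*((-6 - (-8)*(-5)) - 73) = (-4*0)*((-6 - 4*10) - 73) = 0*((-6 - 40) - 73) = 0*(-46 - 73) = 0*(-119) = 0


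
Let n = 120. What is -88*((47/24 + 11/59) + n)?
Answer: -1902527/177 ≈ -10749.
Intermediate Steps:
-88*((47/24 + 11/59) + n) = -88*((47/24 + 11/59) + 120) = -88*(3037/1416 + 120) = -88*172957/1416 = -1902527/177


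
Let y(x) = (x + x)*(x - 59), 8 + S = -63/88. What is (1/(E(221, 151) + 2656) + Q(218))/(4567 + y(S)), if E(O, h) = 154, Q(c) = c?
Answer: 1185956816/31266837685 ≈ 0.037930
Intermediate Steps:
S = -767/88 (S = -8 - 63/88 = -767/88 ≈ -8.7159)
y(x) = 2*x*(-59 + x) (y(x) = (2*x)*(-59 + x) = 2*x*(-59 + x))
(1/(E(221, 151) + 2656) + Q(218))/(4567 + y(S)) = (1/(154 + 2656) + 218)/(4567 + 2*(-767/88)*(-59 - 767/88)) = (1/2810 + 218)/(4567 + 2*(-767/88)*(-5959/88)) = (1/2810 + 218)/(4567 + 4570553/3872) = 612581/(2810*(22253977/3872)) = (612581/2810)*(3872/22253977) = 1185956816/31266837685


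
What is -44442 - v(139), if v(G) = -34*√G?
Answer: -44442 + 34*√139 ≈ -44041.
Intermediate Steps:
-44442 - v(139) = -44442 - (-34)*√139 = -44442 + 34*√139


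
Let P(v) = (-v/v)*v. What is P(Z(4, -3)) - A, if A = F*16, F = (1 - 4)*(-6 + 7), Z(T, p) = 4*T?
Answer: 32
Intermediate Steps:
F = -3 (F = -3*1 = -3)
P(v) = -v (P(v) = (-1*1)*v = -v)
A = -48 (A = -3*16 = -48)
P(Z(4, -3)) - A = -4*4 - 1*(-48) = -1*16 + 48 = -16 + 48 = 32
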